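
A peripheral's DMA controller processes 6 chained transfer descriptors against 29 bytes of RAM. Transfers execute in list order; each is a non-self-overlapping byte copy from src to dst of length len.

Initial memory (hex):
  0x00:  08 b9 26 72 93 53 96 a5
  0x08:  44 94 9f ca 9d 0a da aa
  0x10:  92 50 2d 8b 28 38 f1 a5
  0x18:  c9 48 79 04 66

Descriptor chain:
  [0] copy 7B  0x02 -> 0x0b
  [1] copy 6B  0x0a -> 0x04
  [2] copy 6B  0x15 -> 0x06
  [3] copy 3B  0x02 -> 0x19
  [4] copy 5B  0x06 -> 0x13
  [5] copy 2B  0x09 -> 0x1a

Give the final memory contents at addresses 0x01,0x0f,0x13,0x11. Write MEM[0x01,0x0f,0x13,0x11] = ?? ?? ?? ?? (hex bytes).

#0 dst[0x0b+7] := {0x26,0x72,0x93,0x53,0x96,0xa5,0x44}
#1 dst[0x04+6] := {0x9f,0x26,0x72,0x93,0x53,0x96}
#2 dst[0x06+6] := {0x38,0xf1,0xa5,0xc9,0x48,0x79}
#3 dst[0x19+3] := {0x26,0x72,0x9f}
#4 dst[0x13+5] := {0x38,0xf1,0xa5,0xc9,0x48}
#5 dst[0x1a+2] := {0xc9,0x48}
query mem[0x01]=0xb9, mem[0x0f]=0x96, mem[0x13]=0x38, mem[0x11]=0x44

MEM[0x01,0x0f,0x13,0x11] = b9 96 38 44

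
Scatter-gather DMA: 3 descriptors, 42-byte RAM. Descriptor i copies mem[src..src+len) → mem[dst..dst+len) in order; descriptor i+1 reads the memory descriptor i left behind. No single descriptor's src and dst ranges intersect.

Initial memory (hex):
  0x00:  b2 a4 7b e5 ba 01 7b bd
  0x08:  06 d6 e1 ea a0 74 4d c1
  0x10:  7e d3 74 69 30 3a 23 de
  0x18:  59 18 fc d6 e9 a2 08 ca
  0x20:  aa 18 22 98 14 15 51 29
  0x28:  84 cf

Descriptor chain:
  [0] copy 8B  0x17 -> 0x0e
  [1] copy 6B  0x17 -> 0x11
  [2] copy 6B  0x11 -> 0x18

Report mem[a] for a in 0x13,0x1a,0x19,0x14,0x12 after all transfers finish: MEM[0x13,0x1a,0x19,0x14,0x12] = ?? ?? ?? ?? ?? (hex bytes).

#0 dst[0x0e+8] := {0xde,0x59,0x18,0xfc,0xd6,0xe9,0xa2,0x08}
#1 dst[0x11+6] := {0xde,0x59,0x18,0xfc,0xd6,0xe9}
#2 dst[0x18+6] := {0xde,0x59,0x18,0xfc,0xd6,0xe9}
query mem[0x13]=0x18, mem[0x1a]=0x18, mem[0x19]=0x59, mem[0x14]=0xfc, mem[0x12]=0x59

MEM[0x13,0x1a,0x19,0x14,0x12] = 18 18 59 fc 59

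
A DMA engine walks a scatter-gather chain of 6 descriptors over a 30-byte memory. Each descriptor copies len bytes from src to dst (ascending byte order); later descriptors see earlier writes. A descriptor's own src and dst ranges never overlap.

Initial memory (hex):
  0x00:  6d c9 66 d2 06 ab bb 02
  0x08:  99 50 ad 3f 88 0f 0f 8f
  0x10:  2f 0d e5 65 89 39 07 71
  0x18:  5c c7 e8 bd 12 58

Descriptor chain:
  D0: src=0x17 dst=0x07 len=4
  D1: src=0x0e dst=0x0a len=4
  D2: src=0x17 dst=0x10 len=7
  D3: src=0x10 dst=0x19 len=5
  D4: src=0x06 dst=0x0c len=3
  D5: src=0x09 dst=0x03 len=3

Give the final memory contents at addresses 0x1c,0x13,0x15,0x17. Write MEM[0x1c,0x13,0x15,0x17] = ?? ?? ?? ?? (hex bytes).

MEM[0x1c,0x13,0x15,0x17] = e8 e8 12 71

#0 dst[0x07+4] := {0x71,0x5c,0xc7,0xe8}
#1 dst[0x0a+4] := {0x0f,0x8f,0x2f,0x0d}
#2 dst[0x10+7] := {0x71,0x5c,0xc7,0xe8,0xbd,0x12,0x58}
#3 dst[0x19+5] := {0x71,0x5c,0xc7,0xe8,0xbd}
#4 dst[0x0c+3] := {0xbb,0x71,0x5c}
#5 dst[0x03+3] := {0xc7,0x0f,0x8f}
query mem[0x1c]=0xe8, mem[0x13]=0xe8, mem[0x15]=0x12, mem[0x17]=0x71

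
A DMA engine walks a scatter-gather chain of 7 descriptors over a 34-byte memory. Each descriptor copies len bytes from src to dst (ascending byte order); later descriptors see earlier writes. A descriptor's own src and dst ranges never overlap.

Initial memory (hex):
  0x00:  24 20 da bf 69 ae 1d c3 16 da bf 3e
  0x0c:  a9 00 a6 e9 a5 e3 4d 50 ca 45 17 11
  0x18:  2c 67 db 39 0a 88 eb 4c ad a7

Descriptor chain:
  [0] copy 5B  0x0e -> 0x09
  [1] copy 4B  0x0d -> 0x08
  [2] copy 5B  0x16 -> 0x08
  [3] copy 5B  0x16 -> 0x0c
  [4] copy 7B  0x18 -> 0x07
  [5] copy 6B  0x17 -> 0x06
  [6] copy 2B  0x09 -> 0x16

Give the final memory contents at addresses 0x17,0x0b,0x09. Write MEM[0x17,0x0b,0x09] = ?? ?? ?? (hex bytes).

  after D0: wrote 5B at 0x09 = a6e9a5e34d
  after D1: wrote 4B at 0x08 = 4da6e9a5
  after D2: wrote 5B at 0x08 = 17112c67db
  after D3: wrote 5B at 0x0c = 17112c67db
  after D4: wrote 7B at 0x07 = 2c67db390a88eb
  after D5: wrote 6B at 0x06 = 112c67db390a
  after D6: wrote 2B at 0x16 = db39
query mem[0x17]=0x39, mem[0x0b]=0x0a, mem[0x09]=0xdb

MEM[0x17,0x0b,0x09] = 39 0a db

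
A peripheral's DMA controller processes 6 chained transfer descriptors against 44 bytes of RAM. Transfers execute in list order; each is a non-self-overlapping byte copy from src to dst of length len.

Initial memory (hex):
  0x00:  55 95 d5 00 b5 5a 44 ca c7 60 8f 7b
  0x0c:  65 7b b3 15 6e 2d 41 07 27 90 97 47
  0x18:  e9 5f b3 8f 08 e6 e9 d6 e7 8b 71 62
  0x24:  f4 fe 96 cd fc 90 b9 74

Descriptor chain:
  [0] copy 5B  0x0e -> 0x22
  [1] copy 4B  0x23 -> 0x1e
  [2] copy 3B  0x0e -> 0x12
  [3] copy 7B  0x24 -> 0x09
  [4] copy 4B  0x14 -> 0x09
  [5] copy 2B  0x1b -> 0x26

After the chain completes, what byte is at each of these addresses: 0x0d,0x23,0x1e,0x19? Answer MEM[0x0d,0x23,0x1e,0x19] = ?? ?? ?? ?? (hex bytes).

MEM[0x0d,0x23,0x1e,0x19] = fc 15 15 5f

[0] 0x0e->0x22 len=5 : b3 15 6e 2d 41
[1] 0x23->0x1e len=4 : 15 6e 2d 41
[2] 0x0e->0x12 len=3 : b3 15 6e
[3] 0x24->0x09 len=7 : 6e 2d 41 cd fc 90 b9
[4] 0x14->0x09 len=4 : 6e 90 97 47
[5] 0x1b->0x26 len=2 : 8f 08
query mem[0x0d]=0xfc, mem[0x23]=0x15, mem[0x1e]=0x15, mem[0x19]=0x5f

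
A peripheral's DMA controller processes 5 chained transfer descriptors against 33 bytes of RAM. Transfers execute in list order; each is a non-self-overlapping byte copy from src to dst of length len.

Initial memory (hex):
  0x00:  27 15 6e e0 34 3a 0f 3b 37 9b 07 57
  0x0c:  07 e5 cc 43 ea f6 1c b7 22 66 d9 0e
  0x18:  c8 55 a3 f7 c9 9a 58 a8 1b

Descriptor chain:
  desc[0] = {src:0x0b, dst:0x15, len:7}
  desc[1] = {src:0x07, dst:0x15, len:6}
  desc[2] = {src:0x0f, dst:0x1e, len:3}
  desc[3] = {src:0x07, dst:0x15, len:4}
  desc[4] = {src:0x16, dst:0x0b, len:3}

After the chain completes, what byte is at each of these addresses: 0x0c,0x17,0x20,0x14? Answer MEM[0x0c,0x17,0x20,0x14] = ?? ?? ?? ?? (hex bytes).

MEM[0x0c,0x17,0x20,0x14] = 9b 9b f6 22

  after D0: wrote 7B at 0x15 = 5707e5cc43eaf6
  after D1: wrote 6B at 0x15 = 3b379b075707
  after D2: wrote 3B at 0x1e = 43eaf6
  after D3: wrote 4B at 0x15 = 3b379b07
  after D4: wrote 3B at 0x0b = 379b07
query mem[0x0c]=0x9b, mem[0x17]=0x9b, mem[0x20]=0xf6, mem[0x14]=0x22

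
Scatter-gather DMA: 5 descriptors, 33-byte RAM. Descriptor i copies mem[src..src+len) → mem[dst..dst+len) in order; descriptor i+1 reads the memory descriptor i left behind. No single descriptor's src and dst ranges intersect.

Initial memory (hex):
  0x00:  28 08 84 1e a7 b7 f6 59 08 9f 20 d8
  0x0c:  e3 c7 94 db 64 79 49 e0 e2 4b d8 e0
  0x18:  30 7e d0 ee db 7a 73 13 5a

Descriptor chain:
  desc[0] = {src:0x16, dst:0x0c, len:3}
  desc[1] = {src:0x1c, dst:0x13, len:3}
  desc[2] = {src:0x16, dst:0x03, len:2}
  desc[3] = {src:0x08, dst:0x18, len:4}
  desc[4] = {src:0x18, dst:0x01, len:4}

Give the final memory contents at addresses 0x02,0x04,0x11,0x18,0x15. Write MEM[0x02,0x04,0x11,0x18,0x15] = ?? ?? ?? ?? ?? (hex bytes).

[0] 0x16->0x0c len=3 : d8 e0 30
[1] 0x1c->0x13 len=3 : db 7a 73
[2] 0x16->0x03 len=2 : d8 e0
[3] 0x08->0x18 len=4 : 08 9f 20 d8
[4] 0x18->0x01 len=4 : 08 9f 20 d8
query mem[0x02]=0x9f, mem[0x04]=0xd8, mem[0x11]=0x79, mem[0x18]=0x08, mem[0x15]=0x73

MEM[0x02,0x04,0x11,0x18,0x15] = 9f d8 79 08 73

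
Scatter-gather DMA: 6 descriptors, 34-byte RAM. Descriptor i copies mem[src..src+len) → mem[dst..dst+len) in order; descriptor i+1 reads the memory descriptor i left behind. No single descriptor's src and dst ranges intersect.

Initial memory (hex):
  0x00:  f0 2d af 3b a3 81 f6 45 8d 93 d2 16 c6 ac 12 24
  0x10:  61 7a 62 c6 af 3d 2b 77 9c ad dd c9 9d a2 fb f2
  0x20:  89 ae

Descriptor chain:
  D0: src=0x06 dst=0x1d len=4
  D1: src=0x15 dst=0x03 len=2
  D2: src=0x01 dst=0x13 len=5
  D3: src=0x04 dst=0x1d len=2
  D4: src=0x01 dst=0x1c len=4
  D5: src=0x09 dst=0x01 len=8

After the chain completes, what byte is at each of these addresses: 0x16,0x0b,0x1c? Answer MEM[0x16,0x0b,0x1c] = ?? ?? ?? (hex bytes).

#0 dst[0x1d+4] := {0xf6,0x45,0x8d,0x93}
#1 dst[0x03+2] := {0x3d,0x2b}
#2 dst[0x13+5] := {0x2d,0xaf,0x3d,0x2b,0x81}
#3 dst[0x1d+2] := {0x2b,0x81}
#4 dst[0x1c+4] := {0x2d,0xaf,0x3d,0x2b}
#5 dst[0x01+8] := {0x93,0xd2,0x16,0xc6,0xac,0x12,0x24,0x61}
query mem[0x16]=0x2b, mem[0x0b]=0x16, mem[0x1c]=0x2d

MEM[0x16,0x0b,0x1c] = 2b 16 2d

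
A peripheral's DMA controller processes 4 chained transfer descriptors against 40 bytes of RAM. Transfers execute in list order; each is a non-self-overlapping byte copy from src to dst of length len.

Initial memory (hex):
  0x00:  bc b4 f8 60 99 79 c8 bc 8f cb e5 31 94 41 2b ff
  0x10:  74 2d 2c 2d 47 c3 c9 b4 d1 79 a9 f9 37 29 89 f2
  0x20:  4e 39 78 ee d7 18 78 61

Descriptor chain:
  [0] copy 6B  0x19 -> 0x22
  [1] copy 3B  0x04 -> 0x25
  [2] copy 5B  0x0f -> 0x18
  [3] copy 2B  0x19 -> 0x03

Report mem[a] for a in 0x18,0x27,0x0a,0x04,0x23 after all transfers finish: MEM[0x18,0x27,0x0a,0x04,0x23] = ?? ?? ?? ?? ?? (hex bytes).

#0 dst[0x22+6] := {0x79,0xa9,0xf9,0x37,0x29,0x89}
#1 dst[0x25+3] := {0x99,0x79,0xc8}
#2 dst[0x18+5] := {0xff,0x74,0x2d,0x2c,0x2d}
#3 dst[0x03+2] := {0x74,0x2d}
query mem[0x18]=0xff, mem[0x27]=0xc8, mem[0x0a]=0xe5, mem[0x04]=0x2d, mem[0x23]=0xa9

MEM[0x18,0x27,0x0a,0x04,0x23] = ff c8 e5 2d a9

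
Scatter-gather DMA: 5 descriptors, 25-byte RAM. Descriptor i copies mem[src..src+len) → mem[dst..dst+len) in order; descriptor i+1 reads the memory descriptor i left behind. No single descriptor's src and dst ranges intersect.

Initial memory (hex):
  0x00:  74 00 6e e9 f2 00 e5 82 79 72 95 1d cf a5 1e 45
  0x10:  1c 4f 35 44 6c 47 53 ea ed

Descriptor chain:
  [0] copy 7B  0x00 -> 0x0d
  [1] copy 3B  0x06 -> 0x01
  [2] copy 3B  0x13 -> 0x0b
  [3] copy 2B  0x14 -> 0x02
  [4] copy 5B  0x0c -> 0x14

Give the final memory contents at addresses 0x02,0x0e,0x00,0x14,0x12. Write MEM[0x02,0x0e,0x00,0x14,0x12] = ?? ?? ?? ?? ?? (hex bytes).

D0: mem[0x0d..0x13] <- [74 00 6e e9 f2 00 e5]
D1: mem[0x01..0x03] <- [e5 82 79]
D2: mem[0x0b..0x0d] <- [e5 6c 47]
D3: mem[0x02..0x03] <- [6c 47]
D4: mem[0x14..0x18] <- [6c 47 00 6e e9]
query mem[0x02]=0x6c, mem[0x0e]=0x00, mem[0x00]=0x74, mem[0x14]=0x6c, mem[0x12]=0x00

MEM[0x02,0x0e,0x00,0x14,0x12] = 6c 00 74 6c 00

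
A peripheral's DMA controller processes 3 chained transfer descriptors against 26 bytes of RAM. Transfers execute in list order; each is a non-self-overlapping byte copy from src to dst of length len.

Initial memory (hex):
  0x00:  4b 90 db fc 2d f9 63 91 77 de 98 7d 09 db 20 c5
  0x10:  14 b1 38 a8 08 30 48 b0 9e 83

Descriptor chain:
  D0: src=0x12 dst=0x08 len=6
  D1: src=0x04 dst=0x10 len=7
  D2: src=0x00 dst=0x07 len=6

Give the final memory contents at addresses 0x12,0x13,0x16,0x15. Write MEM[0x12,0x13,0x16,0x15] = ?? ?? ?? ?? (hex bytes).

MEM[0x12,0x13,0x16,0x15] = 63 91 08 a8

#0 dst[0x08+6] := {0x38,0xa8,0x08,0x30,0x48,0xb0}
#1 dst[0x10+7] := {0x2d,0xf9,0x63,0x91,0x38,0xa8,0x08}
#2 dst[0x07+6] := {0x4b,0x90,0xdb,0xfc,0x2d,0xf9}
query mem[0x12]=0x63, mem[0x13]=0x91, mem[0x16]=0x08, mem[0x15]=0xa8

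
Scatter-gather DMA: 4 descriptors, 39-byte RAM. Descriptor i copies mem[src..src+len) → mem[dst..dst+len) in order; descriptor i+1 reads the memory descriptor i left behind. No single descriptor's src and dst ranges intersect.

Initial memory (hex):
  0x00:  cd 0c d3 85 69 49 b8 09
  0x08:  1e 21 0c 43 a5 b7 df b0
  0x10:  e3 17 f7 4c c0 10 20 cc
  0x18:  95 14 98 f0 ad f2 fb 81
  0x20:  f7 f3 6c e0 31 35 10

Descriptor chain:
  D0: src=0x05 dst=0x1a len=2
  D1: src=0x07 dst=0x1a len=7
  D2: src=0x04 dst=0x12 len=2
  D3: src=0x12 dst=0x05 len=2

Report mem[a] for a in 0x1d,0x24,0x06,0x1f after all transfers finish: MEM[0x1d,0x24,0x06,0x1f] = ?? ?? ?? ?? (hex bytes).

D0: mem[0x1a..0x1b] <- [49 b8]
D1: mem[0x1a..0x20] <- [09 1e 21 0c 43 a5 b7]
D2: mem[0x12..0x13] <- [69 49]
D3: mem[0x05..0x06] <- [69 49]
query mem[0x1d]=0x0c, mem[0x24]=0x31, mem[0x06]=0x49, mem[0x1f]=0xa5

MEM[0x1d,0x24,0x06,0x1f] = 0c 31 49 a5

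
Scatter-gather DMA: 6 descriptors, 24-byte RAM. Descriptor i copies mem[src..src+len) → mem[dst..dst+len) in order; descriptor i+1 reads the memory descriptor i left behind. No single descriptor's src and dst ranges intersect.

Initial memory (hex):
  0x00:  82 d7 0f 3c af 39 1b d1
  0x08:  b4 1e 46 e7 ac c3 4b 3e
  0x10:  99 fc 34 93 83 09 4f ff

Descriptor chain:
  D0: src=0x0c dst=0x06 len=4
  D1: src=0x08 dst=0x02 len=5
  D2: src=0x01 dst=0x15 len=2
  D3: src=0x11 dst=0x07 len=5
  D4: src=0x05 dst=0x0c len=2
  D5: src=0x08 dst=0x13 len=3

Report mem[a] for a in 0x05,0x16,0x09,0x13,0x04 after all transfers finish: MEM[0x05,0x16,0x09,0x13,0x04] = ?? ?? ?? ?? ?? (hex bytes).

#0 dst[0x06+4] := {0xac,0xc3,0x4b,0x3e}
#1 dst[0x02+5] := {0x4b,0x3e,0x46,0xe7,0xac}
#2 dst[0x15+2] := {0xd7,0x4b}
#3 dst[0x07+5] := {0xfc,0x34,0x93,0x83,0xd7}
#4 dst[0x0c+2] := {0xe7,0xac}
#5 dst[0x13+3] := {0x34,0x93,0x83}
query mem[0x05]=0xe7, mem[0x16]=0x4b, mem[0x09]=0x93, mem[0x13]=0x34, mem[0x04]=0x46

MEM[0x05,0x16,0x09,0x13,0x04] = e7 4b 93 34 46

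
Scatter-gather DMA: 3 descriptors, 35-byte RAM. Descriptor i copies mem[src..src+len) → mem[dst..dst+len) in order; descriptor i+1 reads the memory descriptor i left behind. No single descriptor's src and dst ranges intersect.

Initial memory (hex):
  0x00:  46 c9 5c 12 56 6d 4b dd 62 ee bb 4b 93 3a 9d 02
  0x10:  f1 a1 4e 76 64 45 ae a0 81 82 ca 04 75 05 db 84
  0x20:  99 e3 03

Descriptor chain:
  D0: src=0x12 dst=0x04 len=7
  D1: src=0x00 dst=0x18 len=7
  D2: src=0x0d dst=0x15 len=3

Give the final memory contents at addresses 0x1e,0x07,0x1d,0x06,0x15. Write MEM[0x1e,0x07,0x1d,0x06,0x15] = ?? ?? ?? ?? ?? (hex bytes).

MEM[0x1e,0x07,0x1d,0x06,0x15] = 64 45 76 64 3a

D0: mem[0x04..0x0a] <- [4e 76 64 45 ae a0 81]
D1: mem[0x18..0x1e] <- [46 c9 5c 12 4e 76 64]
D2: mem[0x15..0x17] <- [3a 9d 02]
query mem[0x1e]=0x64, mem[0x07]=0x45, mem[0x1d]=0x76, mem[0x06]=0x64, mem[0x15]=0x3a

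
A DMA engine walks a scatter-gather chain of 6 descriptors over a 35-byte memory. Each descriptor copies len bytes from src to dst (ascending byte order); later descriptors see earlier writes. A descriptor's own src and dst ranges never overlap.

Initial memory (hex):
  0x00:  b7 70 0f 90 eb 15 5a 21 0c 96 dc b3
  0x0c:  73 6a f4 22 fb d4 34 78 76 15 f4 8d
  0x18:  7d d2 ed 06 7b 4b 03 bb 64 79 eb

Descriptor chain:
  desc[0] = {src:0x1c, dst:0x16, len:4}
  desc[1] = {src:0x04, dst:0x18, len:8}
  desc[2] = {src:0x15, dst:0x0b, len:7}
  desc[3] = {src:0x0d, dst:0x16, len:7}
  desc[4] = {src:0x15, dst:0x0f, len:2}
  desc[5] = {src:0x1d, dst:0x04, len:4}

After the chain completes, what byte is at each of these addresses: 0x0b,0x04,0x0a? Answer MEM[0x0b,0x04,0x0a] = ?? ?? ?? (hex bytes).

  after D0: wrote 4B at 0x16 = 7b4b03bb
  after D1: wrote 8B at 0x18 = eb155a210c96dcb3
  after D2: wrote 7B at 0x0b = 157b4beb155a21
  after D3: wrote 7B at 0x16 = 4beb155a213478
  after D4: wrote 2B at 0x0f = 154b
  after D5: wrote 4B at 0x04 = 96dcb364
query mem[0x0b]=0x15, mem[0x04]=0x96, mem[0x0a]=0xdc

MEM[0x0b,0x04,0x0a] = 15 96 dc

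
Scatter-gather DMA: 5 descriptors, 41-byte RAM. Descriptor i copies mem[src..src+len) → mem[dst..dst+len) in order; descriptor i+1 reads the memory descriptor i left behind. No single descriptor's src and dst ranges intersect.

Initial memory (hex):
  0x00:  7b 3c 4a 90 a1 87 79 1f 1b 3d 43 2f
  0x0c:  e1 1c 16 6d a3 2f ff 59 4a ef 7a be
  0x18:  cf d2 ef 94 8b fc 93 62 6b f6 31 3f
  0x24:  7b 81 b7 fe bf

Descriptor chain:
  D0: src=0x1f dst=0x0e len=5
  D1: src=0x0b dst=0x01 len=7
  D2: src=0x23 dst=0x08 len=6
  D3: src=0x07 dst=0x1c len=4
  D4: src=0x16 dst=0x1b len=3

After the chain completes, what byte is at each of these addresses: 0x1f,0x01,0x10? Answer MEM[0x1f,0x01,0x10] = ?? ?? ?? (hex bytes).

MEM[0x1f,0x01,0x10] = 81 2f f6

D0: mem[0x0e..0x12] <- [62 6b f6 31 3f]
D1: mem[0x01..0x07] <- [2f e1 1c 62 6b f6 31]
D2: mem[0x08..0x0d] <- [3f 7b 81 b7 fe bf]
D3: mem[0x1c..0x1f] <- [31 3f 7b 81]
D4: mem[0x1b..0x1d] <- [7a be cf]
query mem[0x1f]=0x81, mem[0x01]=0x2f, mem[0x10]=0xf6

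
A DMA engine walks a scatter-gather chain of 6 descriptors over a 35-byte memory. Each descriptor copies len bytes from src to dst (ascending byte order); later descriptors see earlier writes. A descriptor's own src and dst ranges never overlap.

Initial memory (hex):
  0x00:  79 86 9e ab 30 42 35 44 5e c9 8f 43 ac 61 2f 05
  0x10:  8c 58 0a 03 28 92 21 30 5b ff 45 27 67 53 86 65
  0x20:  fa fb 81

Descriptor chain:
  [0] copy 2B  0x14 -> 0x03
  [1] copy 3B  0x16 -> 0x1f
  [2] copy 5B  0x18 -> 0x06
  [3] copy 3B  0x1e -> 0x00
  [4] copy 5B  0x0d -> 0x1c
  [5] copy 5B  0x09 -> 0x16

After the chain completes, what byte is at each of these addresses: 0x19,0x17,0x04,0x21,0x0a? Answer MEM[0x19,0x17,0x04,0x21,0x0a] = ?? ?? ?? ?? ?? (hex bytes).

  after D0: wrote 2B at 0x03 = 2892
  after D1: wrote 3B at 0x1f = 21305b
  after D2: wrote 5B at 0x06 = 5bff452767
  after D3: wrote 3B at 0x00 = 862130
  after D4: wrote 5B at 0x1c = 612f058c58
  after D5: wrote 5B at 0x16 = 276743ac61
query mem[0x19]=0xac, mem[0x17]=0x67, mem[0x04]=0x92, mem[0x21]=0x5b, mem[0x0a]=0x67

MEM[0x19,0x17,0x04,0x21,0x0a] = ac 67 92 5b 67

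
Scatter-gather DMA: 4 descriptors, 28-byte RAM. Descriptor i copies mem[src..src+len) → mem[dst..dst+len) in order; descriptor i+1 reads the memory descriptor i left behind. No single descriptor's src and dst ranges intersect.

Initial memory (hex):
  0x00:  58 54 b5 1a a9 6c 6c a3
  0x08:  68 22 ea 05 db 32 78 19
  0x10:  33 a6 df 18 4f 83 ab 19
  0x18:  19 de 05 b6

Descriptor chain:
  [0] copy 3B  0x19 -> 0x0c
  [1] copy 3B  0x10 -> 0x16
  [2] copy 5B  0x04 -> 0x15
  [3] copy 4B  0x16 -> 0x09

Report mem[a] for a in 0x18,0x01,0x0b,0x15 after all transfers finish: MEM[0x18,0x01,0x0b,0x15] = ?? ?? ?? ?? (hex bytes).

MEM[0x18,0x01,0x0b,0x15] = a3 54 a3 a9

  after D0: wrote 3B at 0x0c = de05b6
  after D1: wrote 3B at 0x16 = 33a6df
  after D2: wrote 5B at 0x15 = a96c6ca368
  after D3: wrote 4B at 0x09 = 6c6ca368
query mem[0x18]=0xa3, mem[0x01]=0x54, mem[0x0b]=0xa3, mem[0x15]=0xa9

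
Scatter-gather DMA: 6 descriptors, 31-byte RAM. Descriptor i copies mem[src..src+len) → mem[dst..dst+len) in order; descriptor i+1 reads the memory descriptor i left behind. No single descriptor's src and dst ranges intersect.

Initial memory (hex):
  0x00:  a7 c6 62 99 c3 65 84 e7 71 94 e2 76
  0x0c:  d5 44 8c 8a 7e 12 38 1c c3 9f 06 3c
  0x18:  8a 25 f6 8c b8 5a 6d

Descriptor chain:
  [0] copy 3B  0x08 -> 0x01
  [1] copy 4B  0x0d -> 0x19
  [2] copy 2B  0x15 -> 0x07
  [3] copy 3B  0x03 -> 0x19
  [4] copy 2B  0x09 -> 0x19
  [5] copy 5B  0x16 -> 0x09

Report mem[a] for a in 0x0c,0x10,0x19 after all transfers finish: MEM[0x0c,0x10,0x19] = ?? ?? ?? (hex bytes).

#0 dst[0x01+3] := {0x71,0x94,0xe2}
#1 dst[0x19+4] := {0x44,0x8c,0x8a,0x7e}
#2 dst[0x07+2] := {0x9f,0x06}
#3 dst[0x19+3] := {0xe2,0xc3,0x65}
#4 dst[0x19+2] := {0x94,0xe2}
#5 dst[0x09+5] := {0x06,0x3c,0x8a,0x94,0xe2}
query mem[0x0c]=0x94, mem[0x10]=0x7e, mem[0x19]=0x94

MEM[0x0c,0x10,0x19] = 94 7e 94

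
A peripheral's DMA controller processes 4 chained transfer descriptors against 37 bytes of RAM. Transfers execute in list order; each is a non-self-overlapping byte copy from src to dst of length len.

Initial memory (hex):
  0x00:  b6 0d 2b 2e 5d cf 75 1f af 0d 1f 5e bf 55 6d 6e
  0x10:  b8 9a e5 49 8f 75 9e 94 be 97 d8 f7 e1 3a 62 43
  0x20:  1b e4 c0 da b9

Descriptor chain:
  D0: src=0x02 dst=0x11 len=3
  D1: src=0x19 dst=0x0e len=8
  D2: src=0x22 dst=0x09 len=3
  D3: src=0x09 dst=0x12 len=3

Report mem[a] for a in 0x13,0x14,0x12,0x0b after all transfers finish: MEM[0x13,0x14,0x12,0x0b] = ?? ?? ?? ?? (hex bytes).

MEM[0x13,0x14,0x12,0x0b] = da b9 c0 b9

#0 dst[0x11+3] := {0x2b,0x2e,0x5d}
#1 dst[0x0e+8] := {0x97,0xd8,0xf7,0xe1,0x3a,0x62,0x43,0x1b}
#2 dst[0x09+3] := {0xc0,0xda,0xb9}
#3 dst[0x12+3] := {0xc0,0xda,0xb9}
query mem[0x13]=0xda, mem[0x14]=0xb9, mem[0x12]=0xc0, mem[0x0b]=0xb9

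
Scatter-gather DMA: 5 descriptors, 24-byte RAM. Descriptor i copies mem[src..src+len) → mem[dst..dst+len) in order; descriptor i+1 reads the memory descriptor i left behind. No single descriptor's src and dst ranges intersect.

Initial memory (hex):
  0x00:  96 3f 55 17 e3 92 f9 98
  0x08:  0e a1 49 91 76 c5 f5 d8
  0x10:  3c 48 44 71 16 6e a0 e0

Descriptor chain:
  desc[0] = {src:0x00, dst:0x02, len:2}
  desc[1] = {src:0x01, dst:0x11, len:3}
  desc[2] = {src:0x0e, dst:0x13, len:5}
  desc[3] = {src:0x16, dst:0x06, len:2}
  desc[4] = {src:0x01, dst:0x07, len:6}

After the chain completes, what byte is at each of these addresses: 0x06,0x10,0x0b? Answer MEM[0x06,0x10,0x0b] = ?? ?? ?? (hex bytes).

MEM[0x06,0x10,0x0b] = 3f 3c 92

  after D0: wrote 2B at 0x02 = 963f
  after D1: wrote 3B at 0x11 = 3f963f
  after D2: wrote 5B at 0x13 = f5d83c3f96
  after D3: wrote 2B at 0x06 = 3f96
  after D4: wrote 6B at 0x07 = 3f963fe3923f
query mem[0x06]=0x3f, mem[0x10]=0x3c, mem[0x0b]=0x92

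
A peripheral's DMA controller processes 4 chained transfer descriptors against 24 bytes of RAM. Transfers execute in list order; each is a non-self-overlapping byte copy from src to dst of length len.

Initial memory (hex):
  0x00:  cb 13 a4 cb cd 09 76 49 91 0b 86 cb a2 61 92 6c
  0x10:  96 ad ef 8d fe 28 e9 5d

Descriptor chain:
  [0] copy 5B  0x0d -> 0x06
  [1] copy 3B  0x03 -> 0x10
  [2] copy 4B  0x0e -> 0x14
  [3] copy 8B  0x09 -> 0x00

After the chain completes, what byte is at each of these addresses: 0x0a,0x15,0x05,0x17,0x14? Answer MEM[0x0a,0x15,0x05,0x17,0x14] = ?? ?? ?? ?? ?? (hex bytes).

#0 dst[0x06+5] := {0x61,0x92,0x6c,0x96,0xad}
#1 dst[0x10+3] := {0xcb,0xcd,0x09}
#2 dst[0x14+4] := {0x92,0x6c,0xcb,0xcd}
#3 dst[0x00+8] := {0x96,0xad,0xcb,0xa2,0x61,0x92,0x6c,0xcb}
query mem[0x0a]=0xad, mem[0x15]=0x6c, mem[0x05]=0x92, mem[0x17]=0xcd, mem[0x14]=0x92

MEM[0x0a,0x15,0x05,0x17,0x14] = ad 6c 92 cd 92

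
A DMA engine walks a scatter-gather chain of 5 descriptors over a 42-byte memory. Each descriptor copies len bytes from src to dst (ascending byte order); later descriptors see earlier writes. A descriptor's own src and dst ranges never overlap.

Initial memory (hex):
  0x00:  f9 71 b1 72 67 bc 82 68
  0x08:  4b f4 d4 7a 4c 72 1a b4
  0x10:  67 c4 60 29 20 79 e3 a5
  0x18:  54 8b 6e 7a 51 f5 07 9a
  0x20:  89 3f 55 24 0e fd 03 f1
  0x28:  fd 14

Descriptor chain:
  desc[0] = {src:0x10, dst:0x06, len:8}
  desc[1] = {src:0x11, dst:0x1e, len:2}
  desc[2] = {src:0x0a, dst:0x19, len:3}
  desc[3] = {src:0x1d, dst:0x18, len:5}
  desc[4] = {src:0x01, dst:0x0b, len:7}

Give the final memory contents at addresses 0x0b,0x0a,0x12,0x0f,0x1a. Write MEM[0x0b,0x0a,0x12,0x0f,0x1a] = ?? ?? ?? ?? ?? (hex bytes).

[0] 0x10->0x06 len=8 : 67 c4 60 29 20 79 e3 a5
[1] 0x11->0x1e len=2 : c4 60
[2] 0x0a->0x19 len=3 : 20 79 e3
[3] 0x1d->0x18 len=5 : f5 c4 60 89 3f
[4] 0x01->0x0b len=7 : 71 b1 72 67 bc 67 c4
query mem[0x0b]=0x71, mem[0x0a]=0x20, mem[0x12]=0x60, mem[0x0f]=0xbc, mem[0x1a]=0x60

MEM[0x0b,0x0a,0x12,0x0f,0x1a] = 71 20 60 bc 60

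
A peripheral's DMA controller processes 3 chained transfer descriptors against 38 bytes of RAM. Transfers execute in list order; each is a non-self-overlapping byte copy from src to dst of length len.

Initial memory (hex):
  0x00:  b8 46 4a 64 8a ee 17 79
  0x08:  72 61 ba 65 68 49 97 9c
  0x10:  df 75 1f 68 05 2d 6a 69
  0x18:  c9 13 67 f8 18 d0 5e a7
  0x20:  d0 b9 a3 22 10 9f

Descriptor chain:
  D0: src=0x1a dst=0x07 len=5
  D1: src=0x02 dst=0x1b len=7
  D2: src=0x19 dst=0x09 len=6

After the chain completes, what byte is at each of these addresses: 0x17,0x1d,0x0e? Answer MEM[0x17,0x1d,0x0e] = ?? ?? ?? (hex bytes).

MEM[0x17,0x1d,0x0e] = 69 8a ee

D0: mem[0x07..0x0b] <- [67 f8 18 d0 5e]
D1: mem[0x1b..0x21] <- [4a 64 8a ee 17 67 f8]
D2: mem[0x09..0x0e] <- [13 67 4a 64 8a ee]
query mem[0x17]=0x69, mem[0x1d]=0x8a, mem[0x0e]=0xee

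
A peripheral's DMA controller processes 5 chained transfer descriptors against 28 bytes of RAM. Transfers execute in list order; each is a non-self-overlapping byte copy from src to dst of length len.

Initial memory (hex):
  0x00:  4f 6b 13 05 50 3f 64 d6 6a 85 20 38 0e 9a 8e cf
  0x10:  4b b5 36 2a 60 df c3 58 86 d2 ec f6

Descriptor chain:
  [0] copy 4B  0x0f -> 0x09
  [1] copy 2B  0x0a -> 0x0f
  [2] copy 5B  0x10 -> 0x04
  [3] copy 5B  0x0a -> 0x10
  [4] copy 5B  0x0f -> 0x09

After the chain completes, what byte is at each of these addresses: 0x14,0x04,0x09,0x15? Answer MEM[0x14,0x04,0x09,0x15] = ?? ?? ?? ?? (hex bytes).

[0] 0x0f->0x09 len=4 : cf 4b b5 36
[1] 0x0a->0x0f len=2 : 4b b5
[2] 0x10->0x04 len=5 : b5 b5 36 2a 60
[3] 0x0a->0x10 len=5 : 4b b5 36 9a 8e
[4] 0x0f->0x09 len=5 : 4b 4b b5 36 9a
query mem[0x14]=0x8e, mem[0x04]=0xb5, mem[0x09]=0x4b, mem[0x15]=0xdf

MEM[0x14,0x04,0x09,0x15] = 8e b5 4b df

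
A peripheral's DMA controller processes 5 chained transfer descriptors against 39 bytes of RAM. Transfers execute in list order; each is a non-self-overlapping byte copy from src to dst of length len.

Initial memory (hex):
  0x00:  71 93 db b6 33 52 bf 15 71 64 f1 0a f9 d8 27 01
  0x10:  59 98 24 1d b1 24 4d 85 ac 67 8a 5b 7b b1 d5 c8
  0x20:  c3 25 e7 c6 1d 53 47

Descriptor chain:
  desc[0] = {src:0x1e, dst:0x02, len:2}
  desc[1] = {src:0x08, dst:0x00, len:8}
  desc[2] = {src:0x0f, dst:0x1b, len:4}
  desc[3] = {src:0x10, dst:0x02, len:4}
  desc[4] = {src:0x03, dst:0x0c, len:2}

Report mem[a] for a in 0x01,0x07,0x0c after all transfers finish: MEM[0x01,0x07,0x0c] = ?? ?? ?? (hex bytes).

D0: mem[0x02..0x03] <- [d5 c8]
D1: mem[0x00..0x07] <- [71 64 f1 0a f9 d8 27 01]
D2: mem[0x1b..0x1e] <- [01 59 98 24]
D3: mem[0x02..0x05] <- [59 98 24 1d]
D4: mem[0x0c..0x0d] <- [98 24]
query mem[0x01]=0x64, mem[0x07]=0x01, mem[0x0c]=0x98

MEM[0x01,0x07,0x0c] = 64 01 98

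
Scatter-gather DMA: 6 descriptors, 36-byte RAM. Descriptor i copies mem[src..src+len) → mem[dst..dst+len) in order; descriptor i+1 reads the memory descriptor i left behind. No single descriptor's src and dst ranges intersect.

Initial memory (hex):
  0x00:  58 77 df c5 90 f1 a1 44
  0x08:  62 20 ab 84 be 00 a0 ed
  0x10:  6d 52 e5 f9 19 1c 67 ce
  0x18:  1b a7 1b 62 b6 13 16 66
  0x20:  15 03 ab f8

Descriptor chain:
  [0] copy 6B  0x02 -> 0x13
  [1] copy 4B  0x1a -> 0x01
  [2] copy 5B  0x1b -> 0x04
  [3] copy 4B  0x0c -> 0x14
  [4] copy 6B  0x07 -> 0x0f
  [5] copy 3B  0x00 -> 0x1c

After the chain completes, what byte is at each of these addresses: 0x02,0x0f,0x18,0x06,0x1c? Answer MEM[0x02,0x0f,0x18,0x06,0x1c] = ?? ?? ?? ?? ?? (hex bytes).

MEM[0x02,0x0f,0x18,0x06,0x1c] = 62 16 44 13 58

  after D0: wrote 6B at 0x13 = dfc590f1a144
  after D1: wrote 4B at 0x01 = 1b62b613
  after D2: wrote 5B at 0x04 = 62b6131666
  after D3: wrote 4B at 0x14 = be00a0ed
  after D4: wrote 6B at 0x0f = 166620ab84be
  after D5: wrote 3B at 0x1c = 581b62
query mem[0x02]=0x62, mem[0x0f]=0x16, mem[0x18]=0x44, mem[0x06]=0x13, mem[0x1c]=0x58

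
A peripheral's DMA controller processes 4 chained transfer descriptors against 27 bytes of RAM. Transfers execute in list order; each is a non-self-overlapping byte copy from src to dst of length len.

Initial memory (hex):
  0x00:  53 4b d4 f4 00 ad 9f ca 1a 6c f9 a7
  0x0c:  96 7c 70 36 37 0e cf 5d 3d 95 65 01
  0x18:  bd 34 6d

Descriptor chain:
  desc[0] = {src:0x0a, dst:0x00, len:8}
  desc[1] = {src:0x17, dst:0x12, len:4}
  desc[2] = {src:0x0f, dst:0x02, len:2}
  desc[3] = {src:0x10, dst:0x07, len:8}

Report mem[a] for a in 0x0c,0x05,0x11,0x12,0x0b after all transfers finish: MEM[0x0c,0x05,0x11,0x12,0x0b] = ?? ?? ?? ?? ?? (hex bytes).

[0] 0x0a->0x00 len=8 : f9 a7 96 7c 70 36 37 0e
[1] 0x17->0x12 len=4 : 01 bd 34 6d
[2] 0x0f->0x02 len=2 : 36 37
[3] 0x10->0x07 len=8 : 37 0e 01 bd 34 6d 65 01
query mem[0x0c]=0x6d, mem[0x05]=0x36, mem[0x11]=0x0e, mem[0x12]=0x01, mem[0x0b]=0x34

MEM[0x0c,0x05,0x11,0x12,0x0b] = 6d 36 0e 01 34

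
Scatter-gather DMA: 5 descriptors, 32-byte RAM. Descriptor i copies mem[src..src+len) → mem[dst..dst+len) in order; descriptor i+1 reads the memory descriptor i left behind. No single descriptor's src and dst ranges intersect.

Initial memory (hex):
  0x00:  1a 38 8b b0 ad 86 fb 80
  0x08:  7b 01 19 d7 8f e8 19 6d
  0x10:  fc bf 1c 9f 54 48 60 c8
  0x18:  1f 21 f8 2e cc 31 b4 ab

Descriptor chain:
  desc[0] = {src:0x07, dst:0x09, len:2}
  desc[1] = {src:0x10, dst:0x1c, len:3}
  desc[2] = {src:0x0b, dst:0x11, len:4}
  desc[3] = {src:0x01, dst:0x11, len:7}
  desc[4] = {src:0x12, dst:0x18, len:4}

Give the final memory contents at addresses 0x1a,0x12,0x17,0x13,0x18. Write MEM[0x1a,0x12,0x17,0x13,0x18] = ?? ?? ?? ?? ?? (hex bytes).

[0] 0x07->0x09 len=2 : 80 7b
[1] 0x10->0x1c len=3 : fc bf 1c
[2] 0x0b->0x11 len=4 : d7 8f e8 19
[3] 0x01->0x11 len=7 : 38 8b b0 ad 86 fb 80
[4] 0x12->0x18 len=4 : 8b b0 ad 86
query mem[0x1a]=0xad, mem[0x12]=0x8b, mem[0x17]=0x80, mem[0x13]=0xb0, mem[0x18]=0x8b

MEM[0x1a,0x12,0x17,0x13,0x18] = ad 8b 80 b0 8b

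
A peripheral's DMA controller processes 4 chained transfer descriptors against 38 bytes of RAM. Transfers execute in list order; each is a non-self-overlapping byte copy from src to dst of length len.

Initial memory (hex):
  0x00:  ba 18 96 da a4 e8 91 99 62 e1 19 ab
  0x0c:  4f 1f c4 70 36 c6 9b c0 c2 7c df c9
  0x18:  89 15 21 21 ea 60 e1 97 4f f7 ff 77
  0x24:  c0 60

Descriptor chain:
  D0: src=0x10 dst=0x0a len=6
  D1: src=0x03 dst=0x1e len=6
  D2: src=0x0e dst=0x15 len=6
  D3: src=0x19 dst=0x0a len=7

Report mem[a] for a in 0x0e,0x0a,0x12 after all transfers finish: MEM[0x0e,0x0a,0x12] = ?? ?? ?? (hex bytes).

D0: mem[0x0a..0x0f] <- [36 c6 9b c0 c2 7c]
D1: mem[0x1e..0x23] <- [da a4 e8 91 99 62]
D2: mem[0x15..0x1a] <- [c2 7c 36 c6 9b c0]
D3: mem[0x0a..0x10] <- [9b c0 21 ea 60 da a4]
query mem[0x0e]=0x60, mem[0x0a]=0x9b, mem[0x12]=0x9b

MEM[0x0e,0x0a,0x12] = 60 9b 9b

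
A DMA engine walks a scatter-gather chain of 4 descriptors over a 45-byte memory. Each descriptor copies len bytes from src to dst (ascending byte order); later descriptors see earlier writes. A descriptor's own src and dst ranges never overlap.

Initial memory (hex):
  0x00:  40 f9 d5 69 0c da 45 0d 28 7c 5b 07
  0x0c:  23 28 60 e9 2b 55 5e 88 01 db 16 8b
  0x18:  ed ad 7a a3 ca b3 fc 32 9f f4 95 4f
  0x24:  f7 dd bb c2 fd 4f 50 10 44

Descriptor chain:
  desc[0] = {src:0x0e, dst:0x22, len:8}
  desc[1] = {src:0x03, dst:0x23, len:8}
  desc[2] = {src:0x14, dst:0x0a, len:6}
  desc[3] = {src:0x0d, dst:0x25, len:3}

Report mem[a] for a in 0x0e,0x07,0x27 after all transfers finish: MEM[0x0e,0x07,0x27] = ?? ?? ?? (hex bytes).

D0: mem[0x22..0x29] <- [60 e9 2b 55 5e 88 01 db]
D1: mem[0x23..0x2a] <- [69 0c da 45 0d 28 7c 5b]
D2: mem[0x0a..0x0f] <- [01 db 16 8b ed ad]
D3: mem[0x25..0x27] <- [8b ed ad]
query mem[0x0e]=0xed, mem[0x07]=0x0d, mem[0x27]=0xad

MEM[0x0e,0x07,0x27] = ed 0d ad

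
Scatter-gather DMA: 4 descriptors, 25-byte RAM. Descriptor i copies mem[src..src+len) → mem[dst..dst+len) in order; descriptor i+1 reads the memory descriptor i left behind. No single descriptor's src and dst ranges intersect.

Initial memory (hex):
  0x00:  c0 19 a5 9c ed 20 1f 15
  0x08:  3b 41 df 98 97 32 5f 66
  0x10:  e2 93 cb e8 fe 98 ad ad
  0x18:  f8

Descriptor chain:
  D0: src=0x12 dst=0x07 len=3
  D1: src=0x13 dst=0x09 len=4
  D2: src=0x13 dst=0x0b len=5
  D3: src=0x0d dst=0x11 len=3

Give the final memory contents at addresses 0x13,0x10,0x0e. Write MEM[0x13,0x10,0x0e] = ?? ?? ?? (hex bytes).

MEM[0x13,0x10,0x0e] = ad e2 ad

  after D0: wrote 3B at 0x07 = cbe8fe
  after D1: wrote 4B at 0x09 = e8fe98ad
  after D2: wrote 5B at 0x0b = e8fe98adad
  after D3: wrote 3B at 0x11 = 98adad
query mem[0x13]=0xad, mem[0x10]=0xe2, mem[0x0e]=0xad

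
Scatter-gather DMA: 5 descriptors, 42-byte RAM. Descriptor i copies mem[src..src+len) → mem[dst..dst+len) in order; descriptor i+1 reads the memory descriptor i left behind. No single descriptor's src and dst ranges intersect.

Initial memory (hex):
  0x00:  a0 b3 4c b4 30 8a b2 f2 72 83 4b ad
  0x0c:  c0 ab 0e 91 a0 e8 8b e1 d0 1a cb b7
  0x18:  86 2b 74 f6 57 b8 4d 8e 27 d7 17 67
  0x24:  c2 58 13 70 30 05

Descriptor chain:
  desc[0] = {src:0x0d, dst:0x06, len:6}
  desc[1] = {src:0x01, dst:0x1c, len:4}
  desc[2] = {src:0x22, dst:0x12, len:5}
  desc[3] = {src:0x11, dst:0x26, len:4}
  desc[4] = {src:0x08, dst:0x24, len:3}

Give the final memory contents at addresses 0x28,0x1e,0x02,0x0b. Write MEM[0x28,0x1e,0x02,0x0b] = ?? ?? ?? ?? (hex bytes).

MEM[0x28,0x1e,0x02,0x0b] = 67 b4 4c 8b

#0 dst[0x06+6] := {0xab,0x0e,0x91,0xa0,0xe8,0x8b}
#1 dst[0x1c+4] := {0xb3,0x4c,0xb4,0x30}
#2 dst[0x12+5] := {0x17,0x67,0xc2,0x58,0x13}
#3 dst[0x26+4] := {0xe8,0x17,0x67,0xc2}
#4 dst[0x24+3] := {0x91,0xa0,0xe8}
query mem[0x28]=0x67, mem[0x1e]=0xb4, mem[0x02]=0x4c, mem[0x0b]=0x8b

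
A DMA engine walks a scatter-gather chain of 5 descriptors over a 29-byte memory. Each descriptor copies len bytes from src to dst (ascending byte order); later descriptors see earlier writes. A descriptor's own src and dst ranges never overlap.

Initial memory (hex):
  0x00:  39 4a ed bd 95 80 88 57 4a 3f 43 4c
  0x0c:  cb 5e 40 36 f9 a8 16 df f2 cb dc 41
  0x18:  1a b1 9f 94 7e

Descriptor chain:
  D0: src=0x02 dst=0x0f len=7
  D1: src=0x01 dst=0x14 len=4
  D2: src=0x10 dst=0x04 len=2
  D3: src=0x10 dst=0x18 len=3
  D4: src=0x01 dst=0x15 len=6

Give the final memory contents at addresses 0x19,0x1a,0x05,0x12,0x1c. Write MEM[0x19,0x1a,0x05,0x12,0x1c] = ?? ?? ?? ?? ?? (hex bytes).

MEM[0x19,0x1a,0x05,0x12,0x1c] = 95 88 95 80 7e

  after D0: wrote 7B at 0x0f = edbd958088574a
  after D1: wrote 4B at 0x14 = 4aedbd95
  after D2: wrote 2B at 0x04 = bd95
  after D3: wrote 3B at 0x18 = bd9580
  after D4: wrote 6B at 0x15 = 4aedbdbd9588
query mem[0x19]=0x95, mem[0x1a]=0x88, mem[0x05]=0x95, mem[0x12]=0x80, mem[0x1c]=0x7e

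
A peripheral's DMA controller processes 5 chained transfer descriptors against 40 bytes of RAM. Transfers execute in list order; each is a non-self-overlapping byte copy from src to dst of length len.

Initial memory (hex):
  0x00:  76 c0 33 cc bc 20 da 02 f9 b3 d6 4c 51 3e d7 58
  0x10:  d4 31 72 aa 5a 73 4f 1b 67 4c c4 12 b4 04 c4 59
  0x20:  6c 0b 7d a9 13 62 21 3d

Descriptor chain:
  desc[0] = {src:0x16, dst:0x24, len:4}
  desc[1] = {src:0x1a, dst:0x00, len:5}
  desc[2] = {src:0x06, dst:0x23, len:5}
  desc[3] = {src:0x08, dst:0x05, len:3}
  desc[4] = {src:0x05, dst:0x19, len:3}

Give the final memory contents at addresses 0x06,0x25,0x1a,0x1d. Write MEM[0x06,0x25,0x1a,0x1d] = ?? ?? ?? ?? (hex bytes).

MEM[0x06,0x25,0x1a,0x1d] = b3 f9 b3 04

  after D0: wrote 4B at 0x24 = 4f1b674c
  after D1: wrote 5B at 0x00 = c412b404c4
  after D2: wrote 5B at 0x23 = da02f9b3d6
  after D3: wrote 3B at 0x05 = f9b3d6
  after D4: wrote 3B at 0x19 = f9b3d6
query mem[0x06]=0xb3, mem[0x25]=0xf9, mem[0x1a]=0xb3, mem[0x1d]=0x04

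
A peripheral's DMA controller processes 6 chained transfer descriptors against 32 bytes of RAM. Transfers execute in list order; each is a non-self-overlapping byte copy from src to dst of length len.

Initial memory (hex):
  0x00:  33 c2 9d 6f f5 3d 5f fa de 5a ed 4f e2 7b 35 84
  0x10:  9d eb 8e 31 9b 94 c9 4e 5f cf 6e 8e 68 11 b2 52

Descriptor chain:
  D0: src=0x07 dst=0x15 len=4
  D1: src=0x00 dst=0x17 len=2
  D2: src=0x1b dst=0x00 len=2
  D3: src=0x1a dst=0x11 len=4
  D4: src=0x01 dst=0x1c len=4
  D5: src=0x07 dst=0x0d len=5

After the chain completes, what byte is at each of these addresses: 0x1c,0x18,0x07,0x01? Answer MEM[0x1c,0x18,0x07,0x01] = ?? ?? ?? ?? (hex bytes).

MEM[0x1c,0x18,0x07,0x01] = 68 c2 fa 68

D0: mem[0x15..0x18] <- [fa de 5a ed]
D1: mem[0x17..0x18] <- [33 c2]
D2: mem[0x00..0x01] <- [8e 68]
D3: mem[0x11..0x14] <- [6e 8e 68 11]
D4: mem[0x1c..0x1f] <- [68 9d 6f f5]
D5: mem[0x0d..0x11] <- [fa de 5a ed 4f]
query mem[0x1c]=0x68, mem[0x18]=0xc2, mem[0x07]=0xfa, mem[0x01]=0x68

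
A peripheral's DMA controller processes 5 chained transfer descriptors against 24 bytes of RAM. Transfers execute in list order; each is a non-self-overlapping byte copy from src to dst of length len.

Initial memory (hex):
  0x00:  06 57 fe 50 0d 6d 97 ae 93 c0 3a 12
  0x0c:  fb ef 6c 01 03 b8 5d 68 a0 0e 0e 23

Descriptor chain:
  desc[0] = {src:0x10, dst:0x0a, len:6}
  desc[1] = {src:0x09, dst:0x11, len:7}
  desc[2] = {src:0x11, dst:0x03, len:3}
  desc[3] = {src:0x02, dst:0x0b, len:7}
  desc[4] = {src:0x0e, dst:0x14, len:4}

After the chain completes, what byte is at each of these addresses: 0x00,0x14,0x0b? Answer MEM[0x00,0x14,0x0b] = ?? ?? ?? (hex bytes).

[0] 0x10->0x0a len=6 : 03 b8 5d 68 a0 0e
[1] 0x09->0x11 len=7 : c0 03 b8 5d 68 a0 0e
[2] 0x11->0x03 len=3 : c0 03 b8
[3] 0x02->0x0b len=7 : fe c0 03 b8 97 ae 93
[4] 0x0e->0x14 len=4 : b8 97 ae 93
query mem[0x00]=0x06, mem[0x14]=0xb8, mem[0x0b]=0xfe

MEM[0x00,0x14,0x0b] = 06 b8 fe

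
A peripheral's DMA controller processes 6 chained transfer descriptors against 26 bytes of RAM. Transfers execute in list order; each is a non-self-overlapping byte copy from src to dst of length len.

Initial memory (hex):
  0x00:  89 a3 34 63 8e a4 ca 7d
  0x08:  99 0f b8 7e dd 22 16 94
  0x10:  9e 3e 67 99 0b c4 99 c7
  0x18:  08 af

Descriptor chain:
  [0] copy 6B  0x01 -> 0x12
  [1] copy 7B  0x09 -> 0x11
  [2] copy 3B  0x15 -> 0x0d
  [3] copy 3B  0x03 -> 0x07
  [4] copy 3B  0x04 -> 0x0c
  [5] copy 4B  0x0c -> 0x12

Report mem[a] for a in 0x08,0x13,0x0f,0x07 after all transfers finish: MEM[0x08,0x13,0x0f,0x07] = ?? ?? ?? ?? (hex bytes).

[0] 0x01->0x12 len=6 : a3 34 63 8e a4 ca
[1] 0x09->0x11 len=7 : 0f b8 7e dd 22 16 94
[2] 0x15->0x0d len=3 : 22 16 94
[3] 0x03->0x07 len=3 : 63 8e a4
[4] 0x04->0x0c len=3 : 8e a4 ca
[5] 0x0c->0x12 len=4 : 8e a4 ca 94
query mem[0x08]=0x8e, mem[0x13]=0xa4, mem[0x0f]=0x94, mem[0x07]=0x63

MEM[0x08,0x13,0x0f,0x07] = 8e a4 94 63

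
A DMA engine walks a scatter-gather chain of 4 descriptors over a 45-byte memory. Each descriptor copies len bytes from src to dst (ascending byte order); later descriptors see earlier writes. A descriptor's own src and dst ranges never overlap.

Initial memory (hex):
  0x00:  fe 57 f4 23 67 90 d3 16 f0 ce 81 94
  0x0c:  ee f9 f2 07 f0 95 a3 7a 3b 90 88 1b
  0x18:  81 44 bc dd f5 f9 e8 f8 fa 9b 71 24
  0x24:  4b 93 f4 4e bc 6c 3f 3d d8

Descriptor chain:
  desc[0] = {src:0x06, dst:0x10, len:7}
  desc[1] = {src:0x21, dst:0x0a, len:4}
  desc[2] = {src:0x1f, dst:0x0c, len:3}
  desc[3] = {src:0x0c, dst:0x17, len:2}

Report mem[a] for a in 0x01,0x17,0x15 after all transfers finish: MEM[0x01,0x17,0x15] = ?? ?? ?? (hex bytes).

[0] 0x06->0x10 len=7 : d3 16 f0 ce 81 94 ee
[1] 0x21->0x0a len=4 : 9b 71 24 4b
[2] 0x1f->0x0c len=3 : f8 fa 9b
[3] 0x0c->0x17 len=2 : f8 fa
query mem[0x01]=0x57, mem[0x17]=0xf8, mem[0x15]=0x94

MEM[0x01,0x17,0x15] = 57 f8 94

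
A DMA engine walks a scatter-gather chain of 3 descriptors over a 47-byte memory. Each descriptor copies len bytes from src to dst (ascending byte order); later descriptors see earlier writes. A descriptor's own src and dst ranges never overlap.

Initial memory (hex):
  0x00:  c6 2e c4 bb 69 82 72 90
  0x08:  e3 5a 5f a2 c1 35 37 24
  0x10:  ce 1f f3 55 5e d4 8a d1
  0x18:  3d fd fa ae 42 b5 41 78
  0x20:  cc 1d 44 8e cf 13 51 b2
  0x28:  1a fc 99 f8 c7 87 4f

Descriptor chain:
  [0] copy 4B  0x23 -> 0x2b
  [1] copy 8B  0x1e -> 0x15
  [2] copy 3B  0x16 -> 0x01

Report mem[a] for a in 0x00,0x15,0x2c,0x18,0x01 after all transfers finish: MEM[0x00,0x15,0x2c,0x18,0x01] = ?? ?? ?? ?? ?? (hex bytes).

MEM[0x00,0x15,0x2c,0x18,0x01] = c6 41 cf 1d 78

[0] 0x23->0x2b len=4 : 8e cf 13 51
[1] 0x1e->0x15 len=8 : 41 78 cc 1d 44 8e cf 13
[2] 0x16->0x01 len=3 : 78 cc 1d
query mem[0x00]=0xc6, mem[0x15]=0x41, mem[0x2c]=0xcf, mem[0x18]=0x1d, mem[0x01]=0x78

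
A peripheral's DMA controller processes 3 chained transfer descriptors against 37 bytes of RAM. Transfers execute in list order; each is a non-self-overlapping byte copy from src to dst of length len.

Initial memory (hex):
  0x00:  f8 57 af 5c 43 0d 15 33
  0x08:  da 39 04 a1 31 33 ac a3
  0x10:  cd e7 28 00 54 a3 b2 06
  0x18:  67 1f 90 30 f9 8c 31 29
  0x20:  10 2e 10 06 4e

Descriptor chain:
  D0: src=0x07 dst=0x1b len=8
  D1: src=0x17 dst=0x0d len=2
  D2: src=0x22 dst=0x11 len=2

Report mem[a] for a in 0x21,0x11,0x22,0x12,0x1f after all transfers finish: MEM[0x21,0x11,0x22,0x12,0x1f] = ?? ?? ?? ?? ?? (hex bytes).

[0] 0x07->0x1b len=8 : 33 da 39 04 a1 31 33 ac
[1] 0x17->0x0d len=2 : 06 67
[2] 0x22->0x11 len=2 : ac 06
query mem[0x21]=0x33, mem[0x11]=0xac, mem[0x22]=0xac, mem[0x12]=0x06, mem[0x1f]=0xa1

MEM[0x21,0x11,0x22,0x12,0x1f] = 33 ac ac 06 a1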